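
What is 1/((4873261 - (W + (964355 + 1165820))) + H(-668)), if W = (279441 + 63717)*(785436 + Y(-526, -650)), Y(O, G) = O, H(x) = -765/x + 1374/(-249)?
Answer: -55444/14933586507208585 ≈ -3.7127e-12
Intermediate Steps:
H(x) = -458/83 - 765/x (H(x) = -765/x + 1374*(-1/249) = -765/x - 458/83 = -458/83 - 765/x)
W = 269348145780 (W = (279441 + 63717)*(785436 - 526) = 343158*784910 = 269348145780)
1/((4873261 - (W + (964355 + 1165820))) + H(-668)) = 1/((4873261 - (269348145780 + (964355 + 1165820))) + (-458/83 - 765/(-668))) = 1/((4873261 - (269348145780 + 2130175)) + (-458/83 - 765*(-1/668))) = 1/((4873261 - 1*269350275955) + (-458/83 + 765/668)) = 1/((4873261 - 269350275955) - 242449/55444) = 1/(-269345402694 - 242449/55444) = 1/(-14933586507208585/55444) = -55444/14933586507208585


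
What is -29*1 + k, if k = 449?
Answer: 420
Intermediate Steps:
-29*1 + k = -29*1 + 449 = -29 + 449 = 420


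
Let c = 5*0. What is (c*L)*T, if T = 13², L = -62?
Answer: 0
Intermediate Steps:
c = 0
T = 169
(c*L)*T = (0*(-62))*169 = 0*169 = 0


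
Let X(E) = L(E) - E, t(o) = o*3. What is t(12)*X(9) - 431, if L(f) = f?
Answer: -431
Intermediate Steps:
t(o) = 3*o
X(E) = 0 (X(E) = E - E = 0)
t(12)*X(9) - 431 = (3*12)*0 - 431 = 36*0 - 431 = 0 - 431 = -431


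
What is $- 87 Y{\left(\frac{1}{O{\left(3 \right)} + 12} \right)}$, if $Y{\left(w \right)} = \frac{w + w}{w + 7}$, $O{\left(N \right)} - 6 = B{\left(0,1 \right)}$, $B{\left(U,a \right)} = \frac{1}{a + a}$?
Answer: $- \frac{4}{3} \approx -1.3333$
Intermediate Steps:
$B{\left(U,a \right)} = \frac{1}{2 a}$
$O{\left(N \right)} = \frac{13}{2}$ ($O{\left(N \right)} = 6 + \frac{1}{2 \cdot 1} = 6 + \frac{1}{2} \cdot 1 = 6 + \frac{1}{2} = \frac{13}{2}$)
$Y{\left(w \right)} = \frac{2 w}{7 + w}$
$- 87 Y{\left(\frac{1}{O{\left(3 \right)} + 12} \right)} = - 87 \frac{2}{\left(\frac{13}{2} + 12\right) \left(7 + \frac{1}{\frac{13}{2} + 12}\right)} = - 87 \frac{2}{\frac{37}{2} \left(7 + \frac{1}{\frac{37}{2}}\right)} = - 87 \cdot 2 \cdot \frac{2}{37} \frac{1}{7 + \frac{2}{37}} = - 87 \cdot 2 \cdot \frac{2}{37} \frac{1}{\frac{261}{37}} = - 87 \cdot 2 \cdot \frac{2}{37} \cdot \frac{37}{261} = \left(-87\right) \frac{4}{261} = - \frac{4}{3}$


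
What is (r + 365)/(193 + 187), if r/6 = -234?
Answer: -1039/380 ≈ -2.7342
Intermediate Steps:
r = -1404 (r = 6*(-234) = -1404)
(r + 365)/(193 + 187) = (-1404 + 365)/(193 + 187) = -1039/380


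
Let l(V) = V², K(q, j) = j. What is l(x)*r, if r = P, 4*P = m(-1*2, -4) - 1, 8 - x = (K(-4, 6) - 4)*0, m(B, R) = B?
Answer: -48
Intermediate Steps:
x = 8 (x = 8 - (6 - 4)*0 = 8 - 2*0 = 8 - 1*0 = 8 + 0 = 8)
P = -¾ (P = (-1*2 - 1)/4 = (-2 - 1)/4 = (¼)*(-3) = -¾ ≈ -0.75000)
r = -¾ ≈ -0.75000
l(x)*r = 8²*(-¾) = 64*(-¾) = -48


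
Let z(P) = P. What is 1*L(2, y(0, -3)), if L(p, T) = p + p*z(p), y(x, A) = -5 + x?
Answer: 6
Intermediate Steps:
L(p, T) = p + p² (L(p, T) = p + p*p = p + p²)
1*L(2, y(0, -3)) = 1*(2*(1 + 2)) = 1*(2*3) = 1*6 = 6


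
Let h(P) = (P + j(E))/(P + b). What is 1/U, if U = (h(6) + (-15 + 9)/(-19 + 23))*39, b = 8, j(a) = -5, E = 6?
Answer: -7/390 ≈ -0.017949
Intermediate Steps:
h(P) = (-5 + P)/(8 + P) (h(P) = (P - 5)/(P + 8) = (-5 + P)/(8 + P))
U = -390/7 (U = ((-5 + 6)/(8 + 6) + (-15 + 9)/(-19 + 23))*39 = (1/14 - 6/4)*39 = ((1/14)*1 - 6*1/4)*39 = (1/14 - 3/2)*39 = -10/7*39 = -390/7 ≈ -55.714)
1/U = 1/(-390/7) = -7/390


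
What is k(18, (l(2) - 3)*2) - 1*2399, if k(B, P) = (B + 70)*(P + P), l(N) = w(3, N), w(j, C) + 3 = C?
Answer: -3807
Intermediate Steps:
w(j, C) = -3 + C
l(N) = -3 + N
k(B, P) = 2*P*(70 + B) (k(B, P) = (70 + B)*(2*P) = 2*P*(70 + B))
k(18, (l(2) - 3)*2) - 1*2399 = 2*(((-3 + 2) - 3)*2)*(70 + 18) - 1*2399 = 2*((-1 - 3)*2)*88 - 2399 = 2*(-4*2)*88 - 2399 = 2*(-8)*88 - 2399 = -1408 - 2399 = -3807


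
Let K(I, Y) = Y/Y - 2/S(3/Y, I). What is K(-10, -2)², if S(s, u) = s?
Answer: 49/9 ≈ 5.4444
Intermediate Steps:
K(I, Y) = 1 - 2*Y/3 (K(I, Y) = Y/Y - 2*Y/3 = 1 - 2*Y/3)
K(-10, -2)² = (1 - ⅔*(-2))² = (1 + 4/3)² = (7/3)² = 49/9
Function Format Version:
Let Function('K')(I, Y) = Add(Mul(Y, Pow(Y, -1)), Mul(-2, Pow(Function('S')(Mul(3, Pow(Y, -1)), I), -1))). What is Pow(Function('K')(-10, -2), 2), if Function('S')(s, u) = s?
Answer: Rational(49, 9) ≈ 5.4444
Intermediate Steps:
Function('K')(I, Y) = Add(1, Mul(Rational(-2, 3), Y)) (Function('K')(I, Y) = Add(Mul(Y, Pow(Y, -1)), Mul(-2, Pow(Mul(3, Pow(Y, -1)), -1))) = Add(1, Mul(-2, Mul(Rational(1, 3), Y))) = Add(1, Mul(Rational(-2, 3), Y)))
Pow(Function('K')(-10, -2), 2) = Pow(Add(1, Mul(Rational(-2, 3), -2)), 2) = Pow(Add(1, Rational(4, 3)), 2) = Pow(Rational(7, 3), 2) = Rational(49, 9)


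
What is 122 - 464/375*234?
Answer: -20942/125 ≈ -167.54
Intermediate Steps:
122 - 464/375*234 = 122 - 36192/125 = -20942/125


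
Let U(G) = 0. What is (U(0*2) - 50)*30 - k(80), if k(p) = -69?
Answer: -1431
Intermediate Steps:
(U(0*2) - 50)*30 - k(80) = (0 - 50)*30 - 1*(-69) = -50*30 + 69 = -1500 + 69 = -1431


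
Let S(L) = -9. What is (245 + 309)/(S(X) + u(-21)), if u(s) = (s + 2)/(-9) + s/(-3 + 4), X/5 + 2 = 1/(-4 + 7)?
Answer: -4986/251 ≈ -19.865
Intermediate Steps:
X = -25/3 (X = -10 + 5/(-4 + 7) = -10 + 5/3 = -25/3 ≈ -8.3333)
u(s) = -2/9 + 8*s/9 (u(s) = (2 + s)*(-⅑) + s/1 = (-2/9 - s/9) + s*1 = (-2/9 - s/9) + s = -2/9 + 8*s/9)
(245 + 309)/(S(X) + u(-21)) = (245 + 309)/(-9 + (-2/9 + (8/9)*(-21))) = 554/(-9 + (-2/9 - 56/3)) = 554/(-9 - 170/9) = 554/(-251/9) = 554*(-9/251) = -4986/251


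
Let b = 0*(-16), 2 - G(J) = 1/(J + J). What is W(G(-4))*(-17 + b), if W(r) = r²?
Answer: -4913/64 ≈ -76.766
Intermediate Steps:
G(J) = 2 - 1/(2*J) (G(J) = 2 - 1/(J + J) = 2 - 1/(2*J))
b = 0
W(G(-4))*(-17 + b) = (2 - ½/(-4))²*(-17 + 0) = (2 - ½*(-¼))²*(-17) = (2 + ⅛)²*(-17) = (17/8)²*(-17) = (289/64)*(-17) = -4913/64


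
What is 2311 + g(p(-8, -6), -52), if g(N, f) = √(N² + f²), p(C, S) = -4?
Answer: 2311 + 4*√170 ≈ 2363.2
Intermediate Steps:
2311 + g(p(-8, -6), -52) = 2311 + √((-4)² + (-52)²) = 2311 + √(16 + 2704) = 2311 + √2720 = 2311 + 4*√170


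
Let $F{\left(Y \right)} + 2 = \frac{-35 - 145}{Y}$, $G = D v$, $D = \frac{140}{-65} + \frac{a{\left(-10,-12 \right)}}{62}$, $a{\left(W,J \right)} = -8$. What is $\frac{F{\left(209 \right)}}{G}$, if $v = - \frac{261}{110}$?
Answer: $- \frac{5239}{9918} \approx -0.52823$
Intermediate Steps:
$D = - \frac{920}{403}$ ($D = \frac{140}{-65} - \frac{8}{62} = 140 \left(- \frac{1}{65}\right) - \frac{4}{31} = - \frac{28}{13} - \frac{4}{31} = - \frac{920}{403} \approx -2.2829$)
$v = - \frac{261}{110}$ ($v = \left(-261\right) \frac{1}{110} = - \frac{261}{110} \approx -2.3727$)
$G = \frac{24012}{4433}$ ($G = \left(- \frac{920}{403}\right) \left(- \frac{261}{110}\right) = \frac{24012}{4433} \approx 5.4166$)
$F{\left(Y \right)} = -2 - \frac{180}{Y}$ ($F{\left(Y \right)} = -2 + \frac{-35 - 145}{Y} = -2 - \frac{180}{Y}$)
$\frac{F{\left(209 \right)}}{G} = \frac{-2 - \frac{180}{209}}{\frac{24012}{4433}} = \left(-2 - \frac{180}{209}\right) \frac{4433}{24012} = \left(- \frac{598}{209}\right) \frac{4433}{24012} = - \frac{5239}{9918}$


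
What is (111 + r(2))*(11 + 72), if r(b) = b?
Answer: 9379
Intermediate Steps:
(111 + r(2))*(11 + 72) = (111 + 2)*(11 + 72) = 113*83 = 9379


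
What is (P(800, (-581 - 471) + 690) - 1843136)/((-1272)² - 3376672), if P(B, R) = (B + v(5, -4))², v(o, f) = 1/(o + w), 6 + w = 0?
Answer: 1204735/1758688 ≈ 0.68502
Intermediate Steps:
w = -6 (w = -6 + 0 = -6)
v(o, f) = 1/(-6 + o) (v(o, f) = 1/(o - 6) = 1/(-6 + o))
P(B, R) = (-1 + B)² (P(B, R) = (B + 1/(-6 + 5))² = (B + 1/(-1))² = (B - 1)² = (-1 + B)²)
(P(800, (-581 - 471) + 690) - 1843136)/((-1272)² - 3376672) = ((-1 + 800)² - 1843136)/((-1272)² - 3376672) = (799² - 1843136)/(1617984 - 3376672) = (638401 - 1843136)/(-1758688) = -1204735*(-1/1758688) = 1204735/1758688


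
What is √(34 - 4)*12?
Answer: 12*√30 ≈ 65.727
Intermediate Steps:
√(34 - 4)*12 = √30*12 = 12*√30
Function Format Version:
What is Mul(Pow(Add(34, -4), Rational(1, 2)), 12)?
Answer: Mul(12, Pow(30, Rational(1, 2))) ≈ 65.727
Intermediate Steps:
Mul(Pow(Add(34, -4), Rational(1, 2)), 12) = Mul(Pow(30, Rational(1, 2)), 12) = Mul(12, Pow(30, Rational(1, 2)))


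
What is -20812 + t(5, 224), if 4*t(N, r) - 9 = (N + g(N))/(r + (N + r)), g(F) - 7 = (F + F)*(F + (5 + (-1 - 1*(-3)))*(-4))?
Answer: -37707485/1812 ≈ -20810.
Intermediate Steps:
g(F) = 7 + 2*F*(-28 + F) (g(F) = 7 + (F + F)*(F + (5 + (-1 - 1*(-3)))*(-4)) = 7 + (2*F)*(F + (5 + (-1 + 3))*(-4)) = 7 + (2*F)*(F + (5 + 2)*(-4)) = 7 + (2*F)*(F + 7*(-4)) = 7 + (2*F)*(F - 28) = 7 + (2*F)*(-28 + F) = 7 + 2*F*(-28 + F))
t(N, r) = 9/4 + (7 - 55*N + 2*N**2)/(4*(N + 2*r)) (t(N, r) = 9/4 + ((N + (7 - 56*N + 2*N**2))/(r + (N + r)))/4 = 9/4 + ((7 - 55*N + 2*N**2)/(N + 2*r))/4 = 9/4 + (7 - 55*N + 2*N**2)/(4*(N + 2*r)))
-20812 + t(5, 224) = -20812 + (7 - 46*5 + 2*5**2 + 18*224)/(4*(5 + 2*224)) = -20812 + (7 - 230 + 2*25 + 4032)/(4*(5 + 448)) = -20812 + (1/4)*(7 - 230 + 50 + 4032)/453 = -20812 + (1/4)*(1/453)*3859 = -20812 + 3859/1812 = -37707485/1812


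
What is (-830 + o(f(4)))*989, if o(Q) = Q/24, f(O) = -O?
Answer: -4926209/6 ≈ -8.2104e+5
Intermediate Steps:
o(Q) = Q/24 (o(Q) = Q*(1/24) = Q/24)
(-830 + o(f(4)))*989 = (-830 + (-1*4)/24)*989 = (-830 + (1/24)*(-4))*989 = (-830 - 1/6)*989 = -4981/6*989 = -4926209/6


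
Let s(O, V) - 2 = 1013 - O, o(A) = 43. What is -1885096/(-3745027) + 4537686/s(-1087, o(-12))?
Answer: 8498859529657/3936023377 ≈ 2159.3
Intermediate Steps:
s(O, V) = 1015 - O (s(O, V) = 2 + (1013 - O) = 1015 - O)
-1885096/(-3745027) + 4537686/s(-1087, o(-12)) = -1885096/(-3745027) + 4537686/(1015 - 1*(-1087)) = -1885096*(-1/3745027) + 4537686/(1015 + 1087) = 1885096/3745027 + 4537686/2102 = 1885096/3745027 + 4537686*(1/2102) = 1885096/3745027 + 2268843/1051 = 8498859529657/3936023377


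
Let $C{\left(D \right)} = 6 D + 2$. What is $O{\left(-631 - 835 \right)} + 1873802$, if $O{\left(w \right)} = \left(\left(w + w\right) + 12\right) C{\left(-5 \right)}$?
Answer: $1955562$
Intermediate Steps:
$C{\left(D \right)} = 2 + 6 D$
$O{\left(w \right)} = -336 - 56 w$ ($O{\left(w \right)} = \left(\left(w + w\right) + 12\right) \left(2 + 6 \left(-5\right)\right) = \left(2 w + 12\right) \left(2 - 30\right) = \left(12 + 2 w\right) \left(-28\right) = -336 - 56 w$)
$O{\left(-631 - 835 \right)} + 1873802 = \left(-336 - 56 \left(-631 - 835\right)\right) + 1873802 = \left(-336 - -82096\right) + 1873802 = \left(-336 + 82096\right) + 1873802 = 81760 + 1873802 = 1955562$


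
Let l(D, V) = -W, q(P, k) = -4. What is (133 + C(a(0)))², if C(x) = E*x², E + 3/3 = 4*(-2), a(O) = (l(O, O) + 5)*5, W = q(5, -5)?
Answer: 327320464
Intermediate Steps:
W = -4
l(D, V) = 4 (l(D, V) = -1*(-4) = 4)
a(O) = 45 (a(O) = (4 + 5)*5 = 9*5 = 45)
E = -9 (E = -1 + 4*(-2) = -1 - 8 = -9)
C(x) = -9*x²
(133 + C(a(0)))² = (133 - 9*45²)² = (133 - 9*2025)² = (133 - 18225)² = (-18092)² = 327320464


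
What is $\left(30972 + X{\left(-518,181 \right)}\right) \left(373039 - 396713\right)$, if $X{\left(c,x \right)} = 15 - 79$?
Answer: $-731715992$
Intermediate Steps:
$X{\left(c,x \right)} = -64$ ($X{\left(c,x \right)} = 15 - 79 = -64$)
$\left(30972 + X{\left(-518,181 \right)}\right) \left(373039 - 396713\right) = \left(30972 - 64\right) \left(373039 - 396713\right) = 30908 \left(-23674\right) = -731715992$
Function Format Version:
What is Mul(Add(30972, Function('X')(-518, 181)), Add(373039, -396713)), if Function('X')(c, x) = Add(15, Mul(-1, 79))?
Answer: -731715992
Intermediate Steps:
Function('X')(c, x) = -64 (Function('X')(c, x) = Add(15, -79) = -64)
Mul(Add(30972, Function('X')(-518, 181)), Add(373039, -396713)) = Mul(Add(30972, -64), Add(373039, -396713)) = Mul(30908, -23674) = -731715992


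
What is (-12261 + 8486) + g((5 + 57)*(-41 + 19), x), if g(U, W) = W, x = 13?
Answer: -3762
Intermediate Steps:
(-12261 + 8486) + g((5 + 57)*(-41 + 19), x) = (-12261 + 8486) + 13 = -3775 + 13 = -3762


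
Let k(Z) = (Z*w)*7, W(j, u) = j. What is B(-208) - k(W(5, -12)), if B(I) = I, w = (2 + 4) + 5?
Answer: -593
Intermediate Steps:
w = 11 (w = 6 + 5 = 11)
k(Z) = 77*Z (k(Z) = (Z*11)*7 = (11*Z)*7 = 77*Z)
B(-208) - k(W(5, -12)) = -208 - 77*5 = -208 - 1*385 = -208 - 385 = -593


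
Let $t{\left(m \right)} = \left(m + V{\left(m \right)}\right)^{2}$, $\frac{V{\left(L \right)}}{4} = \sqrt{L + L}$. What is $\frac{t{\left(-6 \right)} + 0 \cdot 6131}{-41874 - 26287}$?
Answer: $\frac{156}{68161} + \frac{96 i \sqrt{3}}{68161} \approx 0.0022887 + 0.0024395 i$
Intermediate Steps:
$V{\left(L \right)} = 4 \sqrt{2} \sqrt{L}$ ($V{\left(L \right)} = 4 \sqrt{L + L} = 4 \sqrt{2 L} = 4 \sqrt{2} \sqrt{L}$)
$t{\left(m \right)} = \left(m + 4 \sqrt{2} \sqrt{m}\right)^{2}$
$\frac{t{\left(-6 \right)} + 0 \cdot 6131}{-41874 - 26287} = \frac{\left(-6 + 4 \sqrt{2} \sqrt{-6}\right)^{2} + 0 \cdot 6131}{-41874 - 26287} = \frac{\left(-6 + 4 \sqrt{2} i \sqrt{6}\right)^{2} + 0}{-68161} = \left(\left(-6 + 8 i \sqrt{3}\right)^{2} + 0\right) \left(- \frac{1}{68161}\right) = \left(-6 + 8 i \sqrt{3}\right)^{2} \left(- \frac{1}{68161}\right) = - \frac{\left(-6 + 8 i \sqrt{3}\right)^{2}}{68161}$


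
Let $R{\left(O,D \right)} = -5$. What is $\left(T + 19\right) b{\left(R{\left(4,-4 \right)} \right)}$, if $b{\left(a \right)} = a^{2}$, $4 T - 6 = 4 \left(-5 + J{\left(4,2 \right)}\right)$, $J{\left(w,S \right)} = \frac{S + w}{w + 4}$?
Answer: $\frac{1625}{4} \approx 406.25$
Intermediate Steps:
$J{\left(w,S \right)} = \frac{S + w}{4 + w}$
$T = - \frac{11}{4}$ ($T = \frac{3}{2} + \frac{4 \left(-5 + \frac{2 + 4}{4 + 4}\right)}{4} = \frac{3}{2} + \frac{4 \left(-5 + \frac{1}{8} \cdot 6\right)}{4} = \frac{3}{2} + \frac{4 \left(-5 + \frac{3}{4}\right)}{4} = \frac{3}{2} + \frac{4 \left(- \frac{17}{4}\right)}{4} = \frac{3}{2} + \frac{1}{4} \left(-17\right) = \frac{3}{2} - \frac{17}{4} = - \frac{11}{4} \approx -2.75$)
$\left(T + 19\right) b{\left(R{\left(4,-4 \right)} \right)} = \left(- \frac{11}{4} + 19\right) \left(-5\right)^{2} = \frac{65}{4} \cdot 25 = \frac{1625}{4}$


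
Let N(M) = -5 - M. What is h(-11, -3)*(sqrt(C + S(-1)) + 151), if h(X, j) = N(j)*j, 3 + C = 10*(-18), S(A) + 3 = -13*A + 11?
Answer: 906 + 54*I*sqrt(2) ≈ 906.0 + 76.368*I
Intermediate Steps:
S(A) = 8 - 13*A (S(A) = -3 + (-13*A + 11) = -3 + (11 - 13*A) = 8 - 13*A)
C = -183 (C = -3 + 10*(-18) = -3 - 180 = -183)
h(X, j) = j*(-5 - j) (h(X, j) = (-5 - j)*j = j*(-5 - j))
h(-11, -3)*(sqrt(C + S(-1)) + 151) = (-1*(-3)*(5 - 3))*(sqrt(-183 + (8 - 13*(-1))) + 151) = (-1*(-3)*2)*(sqrt(-183 + (8 + 13)) + 151) = 6*(sqrt(-183 + 21) + 151) = 6*(sqrt(-162) + 151) = 6*(9*I*sqrt(2) + 151) = 6*(151 + 9*I*sqrt(2)) = 906 + 54*I*sqrt(2)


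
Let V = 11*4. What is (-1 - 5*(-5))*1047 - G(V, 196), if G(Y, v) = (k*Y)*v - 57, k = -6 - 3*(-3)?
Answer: -687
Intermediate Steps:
k = 3 (k = -6 + 9 = 3)
V = 44
G(Y, v) = -57 + 3*Y*v (G(Y, v) = (3*Y)*v - 57 = 3*Y*v - 57 = -57 + 3*Y*v)
(-1 - 5*(-5))*1047 - G(V, 196) = (-1 - 5*(-5))*1047 - (-57 + 3*44*196) = (-1 + 25)*1047 - (-57 + 25872) = 24*1047 - 1*25815 = 25128 - 25815 = -687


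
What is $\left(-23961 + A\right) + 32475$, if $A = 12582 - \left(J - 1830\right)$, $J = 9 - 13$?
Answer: $22930$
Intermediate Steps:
$J = -4$ ($J = 9 - 13 = -4$)
$A = 14416$ ($A = 12582 - \left(-4 - 1830\right) = 12582 - -1834 = 12582 + 1834 = 14416$)
$\left(-23961 + A\right) + 32475 = \left(-23961 + 14416\right) + 32475 = -9545 + 32475 = 22930$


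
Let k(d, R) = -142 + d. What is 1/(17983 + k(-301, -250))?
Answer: 1/17540 ≈ 5.7013e-5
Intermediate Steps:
1/(17983 + k(-301, -250)) = 1/(17983 + (-142 - 301)) = 1/(17983 - 443) = 1/17540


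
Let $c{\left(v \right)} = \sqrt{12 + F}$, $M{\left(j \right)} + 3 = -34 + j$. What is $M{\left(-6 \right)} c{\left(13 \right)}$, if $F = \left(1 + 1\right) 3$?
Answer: $- 129 \sqrt{2} \approx -182.43$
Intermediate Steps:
$M{\left(j \right)} = -37 + j$ ($M{\left(j \right)} = -3 + \left(-34 + j\right) = -37 + j$)
$F = 6$ ($F = 2 \cdot 3 = 6$)
$c{\left(v \right)} = 3 \sqrt{2}$ ($c{\left(v \right)} = \sqrt{12 + 6} = \sqrt{18} = 3 \sqrt{2}$)
$M{\left(-6 \right)} c{\left(13 \right)} = \left(-37 - 6\right) 3 \sqrt{2} = - 43 \cdot 3 \sqrt{2} = - 129 \sqrt{2}$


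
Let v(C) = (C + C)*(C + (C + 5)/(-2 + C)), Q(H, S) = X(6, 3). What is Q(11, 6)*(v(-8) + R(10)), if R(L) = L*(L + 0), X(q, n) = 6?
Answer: 6696/5 ≈ 1339.2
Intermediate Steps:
Q(H, S) = 6
R(L) = L**2 (R(L) = L*L = L**2)
v(C) = 2*C*(C + (5 + C)/(-2 + C)) (v(C) = (2*C)*(C + (5 + C)/(-2 + C)) = 2*C*(C + (5 + C)/(-2 + C)))
Q(11, 6)*(v(-8) + R(10)) = 6*(2*(-8)*(5 + (-8)**2 - 1*(-8))/(-2 - 8) + 10**2) = 6*(2*(-8)*(5 + 64 + 8)/(-10) + 100) = 6*(2*(-8)*(-1/10)*77 + 100) = 6*(616/5 + 100) = 6*(1116/5) = 6696/5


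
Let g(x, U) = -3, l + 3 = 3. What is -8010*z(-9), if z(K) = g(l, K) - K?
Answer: -48060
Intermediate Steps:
l = 0 (l = -3 + 3 = 0)
z(K) = -3 - K
-8010*z(-9) = -8010*(-3 - 1*(-9)) = -8010*(-3 + 9) = -8010*6 = -48060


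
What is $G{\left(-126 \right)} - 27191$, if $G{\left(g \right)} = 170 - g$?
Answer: $-26895$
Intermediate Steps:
$G{\left(-126 \right)} - 27191 = \left(170 - -126\right) - 27191 = \left(170 + 126\right) - 27191 = 296 - 27191 = -26895$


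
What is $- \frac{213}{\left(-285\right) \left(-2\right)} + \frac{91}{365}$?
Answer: $- \frac{345}{2774} \approx -0.12437$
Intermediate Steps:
$- \frac{213}{\left(-285\right) \left(-2\right)} + \frac{91}{365} = - \frac{213}{570} + 91 \cdot \frac{1}{365} = \left(-213\right) \frac{1}{570} + \frac{91}{365} = - \frac{71}{190} + \frac{91}{365} = - \frac{345}{2774}$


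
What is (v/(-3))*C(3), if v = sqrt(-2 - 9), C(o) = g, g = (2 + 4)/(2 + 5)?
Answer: -2*I*sqrt(11)/7 ≈ -0.94761*I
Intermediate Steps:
g = 6/7 ≈ 0.85714
C(o) = 6/7
v = I*sqrt(11) (v = sqrt(-11) = I*sqrt(11) ≈ 3.3166*I)
(v/(-3))*C(3) = ((I*sqrt(11))/(-3))*(6/7) = -I*sqrt(11)/3*(6/7) = -2*I*sqrt(11)/7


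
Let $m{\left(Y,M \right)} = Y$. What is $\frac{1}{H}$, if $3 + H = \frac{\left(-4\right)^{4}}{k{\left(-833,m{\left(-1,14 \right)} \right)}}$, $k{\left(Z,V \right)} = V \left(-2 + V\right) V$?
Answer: $- \frac{3}{265} \approx -0.011321$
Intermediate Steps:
$k{\left(Z,V \right)} = V^{2} \left(-2 + V\right)$
$H = - \frac{265}{3}$ ($H = -3 + \frac{\left(-4\right)^{4}}{\left(-1\right)^{2} \left(-2 - 1\right)} = -3 + \frac{256}{1 \left(-3\right)} = -3 + \frac{256}{-3} = -3 + 256 \left(- \frac{1}{3}\right) = -3 - \frac{256}{3} = - \frac{265}{3} \approx -88.333$)
$\frac{1}{H} = \frac{1}{- \frac{265}{3}} = - \frac{3}{265}$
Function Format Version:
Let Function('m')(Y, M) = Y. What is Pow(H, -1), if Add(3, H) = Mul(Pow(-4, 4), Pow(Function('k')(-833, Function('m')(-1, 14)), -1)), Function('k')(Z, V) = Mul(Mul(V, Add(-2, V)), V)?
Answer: Rational(-3, 265) ≈ -0.011321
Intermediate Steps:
Function('k')(Z, V) = Mul(Pow(V, 2), Add(-2, V))
H = Rational(-265, 3) (H = Add(-3, Mul(Pow(-4, 4), Pow(Mul(Pow(-1, 2), Add(-2, -1)), -1))) = Add(-3, Mul(256, Pow(Mul(1, -3), -1))) = Add(-3, Mul(256, Pow(-3, -1))) = Add(-3, Mul(256, Rational(-1, 3))) = Add(-3, Rational(-256, 3)) = Rational(-265, 3) ≈ -88.333)
Pow(H, -1) = Pow(Rational(-265, 3), -1) = Rational(-3, 265)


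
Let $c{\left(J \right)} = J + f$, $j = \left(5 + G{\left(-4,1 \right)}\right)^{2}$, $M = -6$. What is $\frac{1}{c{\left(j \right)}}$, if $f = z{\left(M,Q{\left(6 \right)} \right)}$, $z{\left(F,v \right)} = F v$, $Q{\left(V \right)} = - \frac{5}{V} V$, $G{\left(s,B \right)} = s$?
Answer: $\frac{1}{31} \approx 0.032258$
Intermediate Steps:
$Q{\left(V \right)} = -5$
$f = 30$ ($f = \left(-6\right) \left(-5\right) = 30$)
$j = 1$ ($j = \left(5 - 4\right)^{2} = 1^{2} = 1$)
$c{\left(J \right)} = 30 + J$ ($c{\left(J \right)} = J + 30 = 30 + J$)
$\frac{1}{c{\left(j \right)}} = \frac{1}{30 + 1} = \frac{1}{31}$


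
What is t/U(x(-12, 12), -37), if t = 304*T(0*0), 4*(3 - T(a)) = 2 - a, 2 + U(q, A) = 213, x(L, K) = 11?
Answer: 760/211 ≈ 3.6019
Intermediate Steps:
U(q, A) = 211 (U(q, A) = -2 + 213 = 211)
T(a) = 5/2 + a/4 (T(a) = 3 - (2 - a)/4 = 3 + (-½ + a/4) = 5/2 + a/4)
t = 760 (t = 304*(5/2 + (0*0)/4) = 304*(5/2 + (¼)*0) = 304*(5/2 + 0) = 304*(5/2) = 760)
t/U(x(-12, 12), -37) = 760/211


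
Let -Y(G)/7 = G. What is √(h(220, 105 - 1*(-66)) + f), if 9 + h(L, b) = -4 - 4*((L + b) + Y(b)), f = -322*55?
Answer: 9*I*√179 ≈ 120.41*I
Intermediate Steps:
Y(G) = -7*G
f = -17710
h(L, b) = -13 - 4*L + 24*b (h(L, b) = -9 + (-4 - 4*((L + b) - 7*b)) = -9 + (-4 - 4*(L - 6*b)) = -9 + (-4 + (-4*L + 24*b)) = -9 + (-4 - 4*L + 24*b) = -13 - 4*L + 24*b)
√(h(220, 105 - 1*(-66)) + f) = √((-13 - 4*220 + 24*(105 - 1*(-66))) - 17710) = √((-13 - 880 + 24*(105 + 66)) - 17710) = √((-13 - 880 + 24*171) - 17710) = √((-13 - 880 + 4104) - 17710) = √(3211 - 17710) = √(-14499) = 9*I*√179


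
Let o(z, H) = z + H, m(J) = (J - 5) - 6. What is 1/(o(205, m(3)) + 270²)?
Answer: 1/73097 ≈ 1.3680e-5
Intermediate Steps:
m(J) = -11 + J (m(J) = (-5 + J) - 6 = -11 + J)
o(z, H) = H + z
1/(o(205, m(3)) + 270²) = 1/(((-11 + 3) + 205) + 270²) = 1/((-8 + 205) + 72900) = 1/(197 + 72900) = 1/73097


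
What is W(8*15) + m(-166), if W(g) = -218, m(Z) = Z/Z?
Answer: -217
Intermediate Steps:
m(Z) = 1
W(8*15) + m(-166) = -218 + 1 = -217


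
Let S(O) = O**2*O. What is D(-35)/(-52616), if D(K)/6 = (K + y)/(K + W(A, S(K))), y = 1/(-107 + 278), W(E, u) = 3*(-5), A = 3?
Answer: -748/9372225 ≈ -7.9810e-5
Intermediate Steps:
S(O) = O**3
W(E, u) = -15
y = 1/171 ≈ 0.0058480
D(K) = 6*(1/171 + K)/(-15 + K) (D(K) = 6*((K + 1/171)/(K - 15)) = 6*((1/171 + K)/(-15 + K)) = 6*(1/171 + K)/(-15 + K))
D(-35)/(-52616) = (2*(1 + 171*(-35))/(57*(-15 - 35)))/(-52616) = ((2/57)*(1 - 5985)/(-50))*(-1/52616) = ((2/57)*(-1/50)*(-5984))*(-1/52616) = (5984/1425)*(-1/52616) = -748/9372225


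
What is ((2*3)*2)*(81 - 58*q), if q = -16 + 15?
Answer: 1668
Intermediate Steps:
q = -1
((2*3)*2)*(81 - 58*q) = ((2*3)*2)*(81 - 58*(-1)) = (6*2)*(81 + 58) = 12*139 = 1668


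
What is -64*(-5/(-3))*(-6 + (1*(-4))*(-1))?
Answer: 640/3 ≈ 213.33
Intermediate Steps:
-64*(-5/(-3))*(-6 + (1*(-4))*(-1)) = -64*(-5*(-⅓))*(-6 - 4*(-1)) = -320*(-6 + 4)/3 = -320*(-2)/3 = -64*(-10/3) = 640/3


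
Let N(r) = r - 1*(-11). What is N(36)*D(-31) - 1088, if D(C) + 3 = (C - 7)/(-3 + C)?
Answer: -20000/17 ≈ -1176.5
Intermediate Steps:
D(C) = -3 + (-7 + C)/(-3 + C) (D(C) = -3 + (C - 7)/(-3 + C) = -3 + (-7 + C)/(-3 + C))
N(r) = 11 + r (N(r) = r + 11 = 11 + r)
N(36)*D(-31) - 1088 = (11 + 36)*(2*(1 - 1*(-31))/(-3 - 31)) - 1088 = 47*(2*(1 + 31)/(-34)) - 1088 = 47*(2*(-1/34)*32) - 1088 = 47*(-32/17) - 1088 = -1504/17 - 1088 = -20000/17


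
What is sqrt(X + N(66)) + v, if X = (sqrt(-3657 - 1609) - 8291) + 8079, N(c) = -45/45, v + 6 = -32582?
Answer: -32588 + sqrt(-213 + I*sqrt(5266)) ≈ -32586.0 + 14.799*I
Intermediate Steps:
v = -32588 (v = -6 - 32582 = -32588)
N(c) = -1 (N(c) = -45*1/45 = -1)
X = -212 + I*sqrt(5266) (X = (sqrt(-5266) - 8291) + 8079 = (I*sqrt(5266) - 8291) + 8079 = (-8291 + I*sqrt(5266)) + 8079 = -212 + I*sqrt(5266) ≈ -212.0 + 72.567*I)
sqrt(X + N(66)) + v = sqrt((-212 + I*sqrt(5266)) - 1) - 32588 = sqrt(-213 + I*sqrt(5266)) - 32588 = -32588 + sqrt(-213 + I*sqrt(5266))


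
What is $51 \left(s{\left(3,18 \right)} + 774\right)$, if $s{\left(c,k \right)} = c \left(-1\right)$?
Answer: $39321$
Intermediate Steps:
$s{\left(c,k \right)} = - c$
$51 \left(s{\left(3,18 \right)} + 774\right) = 51 \left(\left(-1\right) 3 + 774\right) = 51 \left(-3 + 774\right) = 51 \cdot 771 = 39321$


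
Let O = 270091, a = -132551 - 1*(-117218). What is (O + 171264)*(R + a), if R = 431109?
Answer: 183504816480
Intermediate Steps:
a = -15333 (a = -132551 + 117218 = -15333)
(O + 171264)*(R + a) = (270091 + 171264)*(431109 - 15333) = 441355*415776 = 183504816480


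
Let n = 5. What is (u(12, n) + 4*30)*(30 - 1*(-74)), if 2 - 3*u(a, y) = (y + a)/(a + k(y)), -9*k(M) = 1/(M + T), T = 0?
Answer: 20212712/1617 ≈ 12500.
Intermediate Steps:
k(M) = -1/(9*M) (k(M) = -1/(9*(M + 0)) = -1/(9*M))
u(a, y) = 2/3 - (a + y)/(3*(a - 1/(9*y))) (u(a, y) = 2/3 - (y + a)/(3*(a - 1/(9*y))) = 2/3 - (a + y)/(3*(a - 1/(9*y))))
(u(12, n) + 4*30)*(30 - 1*(-74)) = ((-2 - 9*5*(5 - 1*12))/(3*(-1 + 9*12*5)) + 4*30)*(30 - 1*(-74)) = ((-2 - 9*5*(5 - 12))/(3*(-1 + 540)) + 120)*(30 + 74) = ((1/3)*(-2 - 9*5*(-7))/539 + 120)*104 = ((1/3)*(1/539)*(-2 + 315) + 120)*104 = ((1/3)*(1/539)*313 + 120)*104 = (313/1617 + 120)*104 = (194353/1617)*104 = 20212712/1617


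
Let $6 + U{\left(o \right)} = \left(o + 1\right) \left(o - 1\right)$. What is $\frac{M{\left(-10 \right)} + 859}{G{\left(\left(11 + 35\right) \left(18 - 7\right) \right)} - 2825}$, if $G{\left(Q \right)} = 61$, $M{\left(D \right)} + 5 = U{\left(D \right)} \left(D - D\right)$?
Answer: $- \frac{427}{1382} \approx -0.30897$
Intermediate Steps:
$U{\left(o \right)} = -6 + \left(1 + o\right) \left(-1 + o\right)$ ($U{\left(o \right)} = -6 + \left(o + 1\right) \left(o - 1\right) = -6 + \left(1 + o\right) \left(-1 + o\right)$)
$M{\left(D \right)} = -5$ ($M{\left(D \right)} = -5 + \left(-7 + D^{2}\right) \left(D - D\right) = -5 + \left(-7 + D^{2}\right) 0 = -5 + 0 = -5$)
$\frac{M{\left(-10 \right)} + 859}{G{\left(\left(11 + 35\right) \left(18 - 7\right) \right)} - 2825} = \frac{-5 + 859}{61 - 2825} = \frac{854}{-2764} = 854 \left(- \frac{1}{2764}\right) = - \frac{427}{1382}$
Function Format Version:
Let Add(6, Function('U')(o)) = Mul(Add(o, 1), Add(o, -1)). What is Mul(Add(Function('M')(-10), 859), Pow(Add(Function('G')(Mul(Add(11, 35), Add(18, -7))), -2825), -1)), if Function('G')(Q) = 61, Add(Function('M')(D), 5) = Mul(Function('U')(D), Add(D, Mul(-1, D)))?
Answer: Rational(-427, 1382) ≈ -0.30897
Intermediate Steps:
Function('U')(o) = Add(-6, Mul(Add(1, o), Add(-1, o))) (Function('U')(o) = Add(-6, Mul(Add(o, 1), Add(o, -1))) = Add(-6, Mul(Add(1, o), Add(-1, o))))
Function('M')(D) = -5 (Function('M')(D) = Add(-5, Mul(Add(-7, Pow(D, 2)), Add(D, Mul(-1, D)))) = Add(-5, Mul(Add(-7, Pow(D, 2)), 0)) = Add(-5, 0) = -5)
Mul(Add(Function('M')(-10), 859), Pow(Add(Function('G')(Mul(Add(11, 35), Add(18, -7))), -2825), -1)) = Mul(Add(-5, 859), Pow(Add(61, -2825), -1)) = Mul(854, Pow(-2764, -1)) = Mul(854, Rational(-1, 2764)) = Rational(-427, 1382)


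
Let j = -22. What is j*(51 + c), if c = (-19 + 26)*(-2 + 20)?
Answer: -3894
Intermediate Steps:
c = 126 (c = 7*18 = 126)
j*(51 + c) = -22*(51 + 126) = -22*177 = -3894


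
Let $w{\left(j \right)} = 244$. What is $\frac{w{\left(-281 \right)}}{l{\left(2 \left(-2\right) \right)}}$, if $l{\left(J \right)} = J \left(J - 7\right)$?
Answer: $\frac{61}{11} \approx 5.5455$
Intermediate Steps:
$l{\left(J \right)} = J \left(-7 + J\right)$
$\frac{w{\left(-281 \right)}}{l{\left(2 \left(-2\right) \right)}} = \frac{244}{2 \left(-2\right) \left(-7 + 2 \left(-2\right)\right)} = \frac{244}{\left(-4\right) \left(-7 - 4\right)} = \frac{244}{\left(-4\right) \left(-11\right)} = \frac{244}{44} = 244 \cdot \frac{1}{44} = \frac{61}{11}$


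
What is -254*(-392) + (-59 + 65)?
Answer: 99574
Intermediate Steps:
-254*(-392) + (-59 + 65) = 99568 + 6 = 99574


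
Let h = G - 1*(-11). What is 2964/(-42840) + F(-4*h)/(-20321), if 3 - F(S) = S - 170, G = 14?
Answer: -856271/10363710 ≈ -0.082622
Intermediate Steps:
h = 25 (h = 14 - 1*(-11) = 14 + 11 = 25)
F(S) = 173 - S (F(S) = 3 - (S - 170) = 3 - (-170 + S) = 3 + (170 - S) = 173 - S)
2964/(-42840) + F(-4*h)/(-20321) = 2964/(-42840) + (173 - (-4)*25)/(-20321) = 2964*(-1/42840) + (173 - 1*(-100))*(-1/20321) = -247/3570 + (173 + 100)*(-1/20321) = -247/3570 + 273*(-1/20321) = -247/3570 - 39/2903 = -856271/10363710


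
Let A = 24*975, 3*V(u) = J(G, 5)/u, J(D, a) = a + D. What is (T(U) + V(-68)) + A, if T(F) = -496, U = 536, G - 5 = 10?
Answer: 1168099/51 ≈ 22904.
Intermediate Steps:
G = 15 (G = 5 + 10 = 15)
J(D, a) = D + a
V(u) = 20/(3*u) (V(u) = ((15 + 5)/u)/3 = (20/u)/3 = 20/(3*u))
A = 23400
(T(U) + V(-68)) + A = (-496 + (20/3)/(-68)) + 23400 = (-496 + (20/3)*(-1/68)) + 23400 = (-496 - 5/51) + 23400 = -25301/51 + 23400 = 1168099/51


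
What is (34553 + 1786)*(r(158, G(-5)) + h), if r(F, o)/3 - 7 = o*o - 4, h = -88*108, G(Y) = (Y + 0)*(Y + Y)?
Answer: -72496305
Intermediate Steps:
G(Y) = 2*Y**2 (G(Y) = Y*(2*Y) = 2*Y**2)
h = -9504
r(F, o) = 9 + 3*o**2 (r(F, o) = 21 + 3*(o*o - 4) = 21 + 3*(o**2 - 4) = 21 + 3*(-4 + o**2) = 21 + (-12 + 3*o**2) = 9 + 3*o**2)
(34553 + 1786)*(r(158, G(-5)) + h) = (34553 + 1786)*((9 + 3*(2*(-5)**2)**2) - 9504) = 36339*((9 + 3*(2*25)**2) - 9504) = 36339*((9 + 3*50**2) - 9504) = 36339*((9 + 3*2500) - 9504) = 36339*((9 + 7500) - 9504) = 36339*(7509 - 9504) = 36339*(-1995) = -72496305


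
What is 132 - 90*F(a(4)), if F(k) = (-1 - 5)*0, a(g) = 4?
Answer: 132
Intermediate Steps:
F(k) = 0 (F(k) = -6*0 = 0)
132 - 90*F(a(4)) = 132 - 90*0 = 132 + 0 = 132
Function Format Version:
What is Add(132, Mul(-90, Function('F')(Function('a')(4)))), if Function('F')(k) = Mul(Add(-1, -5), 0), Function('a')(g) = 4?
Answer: 132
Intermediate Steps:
Function('F')(k) = 0 (Function('F')(k) = Mul(-6, 0) = 0)
Add(132, Mul(-90, Function('F')(Function('a')(4)))) = Add(132, Mul(-90, 0)) = Add(132, 0) = 132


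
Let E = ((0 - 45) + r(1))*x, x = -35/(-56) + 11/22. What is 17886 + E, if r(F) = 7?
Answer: 71373/4 ≈ 17843.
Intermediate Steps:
x = 9/8 (x = -35*(-1/56) + 11*(1/22) = 5/8 + ½ = 9/8 ≈ 1.1250)
E = -171/4 (E = ((0 - 45) + 7)*(9/8) = (-45 + 7)*(9/8) = -38*9/8 = -171/4 ≈ -42.750)
17886 + E = 17886 - 171/4 = 71373/4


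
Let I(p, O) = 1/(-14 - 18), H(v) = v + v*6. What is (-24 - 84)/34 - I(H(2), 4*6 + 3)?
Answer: -1711/544 ≈ -3.1452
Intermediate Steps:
H(v) = 7*v (H(v) = v + 6*v = 7*v)
I(p, O) = -1/32 (I(p, O) = 1/(-32) = -1/32)
(-24 - 84)/34 - I(H(2), 4*6 + 3) = (-24 - 84)/34 - 1*(-1/32) = -108*1/34 + 1/32 = -54/17 + 1/32 = -1711/544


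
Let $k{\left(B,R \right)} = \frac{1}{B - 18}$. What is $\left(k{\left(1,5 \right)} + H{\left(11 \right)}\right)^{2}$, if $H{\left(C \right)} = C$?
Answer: $\frac{34596}{289} \approx 119.71$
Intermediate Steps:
$k{\left(B,R \right)} = \frac{1}{-18 + B}$ ($k{\left(B,R \right)} = \frac{1}{B - 18} = \frac{1}{-18 + B}$)
$\left(k{\left(1,5 \right)} + H{\left(11 \right)}\right)^{2} = \left(\frac{1}{-18 + 1} + 11\right)^{2} = \left(\frac{1}{-17} + 11\right)^{2} = \left(- \frac{1}{17} + 11\right)^{2} = \left(\frac{186}{17}\right)^{2} = \frac{34596}{289}$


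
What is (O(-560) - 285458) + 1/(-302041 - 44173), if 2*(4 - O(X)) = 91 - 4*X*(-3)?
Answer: -48840322427/173107 ≈ -2.8214e+5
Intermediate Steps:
O(X) = -83/2 - 6*X (O(X) = 4 - (91 - 4*X*(-3))/2 = 4 - (91 + 12*X)/2 = 4 + (-91/2 - 6*X) = -83/2 - 6*X)
(O(-560) - 285458) + 1/(-302041 - 44173) = ((-83/2 - 6*(-560)) - 285458) + 1/(-302041 - 44173) = ((-83/2 + 3360) - 285458) + 1/(-346214) = (6637/2 - 285458) - 1/346214 = -564279/2 - 1/346214 = -48840322427/173107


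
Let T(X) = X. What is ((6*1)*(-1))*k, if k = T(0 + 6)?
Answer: -36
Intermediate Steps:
k = 6 (k = 0 + 6 = 6)
((6*1)*(-1))*k = ((6*1)*(-1))*6 = (6*(-1))*6 = -6*6 = -36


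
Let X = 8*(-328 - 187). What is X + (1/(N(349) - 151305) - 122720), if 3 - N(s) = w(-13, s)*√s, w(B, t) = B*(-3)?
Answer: -967863797825434/7630588125 + 13*√349/7630588125 ≈ -1.2684e+5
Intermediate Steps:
w(B, t) = -3*B
N(s) = 3 - 39*√s (N(s) = 3 - (-3*(-13))*√s = 3 - 39*√s)
X = -4120 (X = 8*(-515) = -4120)
X + (1/(N(349) - 151305) - 122720) = -4120 + (1/((3 - 39*√349) - 151305) - 122720) = -4120 + (1/(-151302 - 39*√349) - 122720) = -4120 + (-122720 + 1/(-151302 - 39*√349)) = -126840 + 1/(-151302 - 39*√349)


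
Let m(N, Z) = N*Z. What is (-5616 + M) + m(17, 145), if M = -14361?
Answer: -17512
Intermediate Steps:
(-5616 + M) + m(17, 145) = (-5616 - 14361) + 17*145 = -19977 + 2465 = -17512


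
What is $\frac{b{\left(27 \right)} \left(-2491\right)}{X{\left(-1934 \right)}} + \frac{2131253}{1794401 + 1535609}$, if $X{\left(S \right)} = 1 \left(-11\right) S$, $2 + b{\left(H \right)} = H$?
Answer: $- \frac{40509024107}{17710658185} \approx -2.2873$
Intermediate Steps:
$b{\left(H \right)} = -2 + H$
$X{\left(S \right)} = - 11 S$
$\frac{b{\left(27 \right)} \left(-2491\right)}{X{\left(-1934 \right)}} + \frac{2131253}{1794401 + 1535609} = \frac{\left(-2 + 27\right) \left(-2491\right)}{\left(-11\right) \left(-1934\right)} + \frac{2131253}{1794401 + 1535609} = \frac{25 \left(-2491\right)}{21274} + \frac{2131253}{3330010} = \left(-62275\right) \frac{1}{21274} + 2131253 \cdot \frac{1}{3330010} = - \frac{62275}{21274} + \frac{2131253}{3330010} = - \frac{40509024107}{17710658185}$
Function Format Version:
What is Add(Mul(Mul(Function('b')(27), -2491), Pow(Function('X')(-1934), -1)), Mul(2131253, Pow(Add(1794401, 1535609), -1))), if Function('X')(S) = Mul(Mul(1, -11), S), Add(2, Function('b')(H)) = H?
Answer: Rational(-40509024107, 17710658185) ≈ -2.2873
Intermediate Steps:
Function('b')(H) = Add(-2, H)
Function('X')(S) = Mul(-11, S)
Add(Mul(Mul(Function('b')(27), -2491), Pow(Function('X')(-1934), -1)), Mul(2131253, Pow(Add(1794401, 1535609), -1))) = Add(Mul(Mul(Add(-2, 27), -2491), Pow(Mul(-11, -1934), -1)), Mul(2131253, Pow(Add(1794401, 1535609), -1))) = Add(Mul(Mul(25, -2491), Pow(21274, -1)), Mul(2131253, Pow(3330010, -1))) = Add(Mul(-62275, Rational(1, 21274)), Mul(2131253, Rational(1, 3330010))) = Add(Rational(-62275, 21274), Rational(2131253, 3330010)) = Rational(-40509024107, 17710658185)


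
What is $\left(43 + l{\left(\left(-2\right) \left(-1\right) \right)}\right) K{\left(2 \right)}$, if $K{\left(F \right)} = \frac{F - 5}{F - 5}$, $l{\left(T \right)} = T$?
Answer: $45$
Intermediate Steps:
$K{\left(F \right)} = 1$ ($K{\left(F \right)} = \frac{-5 + F}{-5 + F} = 1$)
$\left(43 + l{\left(\left(-2\right) \left(-1\right) \right)}\right) K{\left(2 \right)} = \left(43 - -2\right) 1 = \left(43 + 2\right) 1 = 45 \cdot 1 = 45$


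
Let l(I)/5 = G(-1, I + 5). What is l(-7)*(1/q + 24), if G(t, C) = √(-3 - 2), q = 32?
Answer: 3845*I*√5/32 ≈ 268.68*I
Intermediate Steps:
G(t, C) = I*√5 (G(t, C) = √(-5) = I*√5)
l(I) = 5*I*√5 (l(I) = 5*(I*√5) = 5*I*√5)
l(-7)*(1/q + 24) = (5*I*√5)*(1/32 + 24) = (5*I*√5)*(769/32) = 3845*I*√5/32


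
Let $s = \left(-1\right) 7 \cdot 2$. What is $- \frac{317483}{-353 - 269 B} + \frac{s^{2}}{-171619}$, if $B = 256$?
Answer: $\frac{7781792635}{1696993189} \approx 4.5856$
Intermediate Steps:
$s = -14$ ($s = \left(-7\right) 2 = -14$)
$- \frac{317483}{-353 - 269 B} + \frac{s^{2}}{-171619} = - \frac{317483}{-353 - 68864} + \frac{\left(-14\right)^{2}}{-171619} = - \frac{317483}{-353 - 68864} + 196 \left(- \frac{1}{171619}\right) = - \frac{317483}{-69217} - \frac{28}{24517} = \left(-317483\right) \left(- \frac{1}{69217}\right) - \frac{28}{24517} = \frac{317483}{69217} - \frac{28}{24517} = \frac{7781792635}{1696993189}$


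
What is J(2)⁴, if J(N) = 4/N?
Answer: 16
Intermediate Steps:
J(2)⁴ = (4/2)⁴ = (4*(½))⁴ = 2⁴ = 16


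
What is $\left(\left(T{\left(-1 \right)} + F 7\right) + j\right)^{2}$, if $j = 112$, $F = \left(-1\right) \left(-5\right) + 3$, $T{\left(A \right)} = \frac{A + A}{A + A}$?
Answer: $28561$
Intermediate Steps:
$T{\left(A \right)} = 1$ ($T{\left(A \right)} = \frac{2 A}{2 A} = 2 A \frac{1}{2 A} = 1$)
$F = 8$ ($F = 5 + 3 = 8$)
$\left(\left(T{\left(-1 \right)} + F 7\right) + j\right)^{2} = \left(\left(1 + 8 \cdot 7\right) + 112\right)^{2} = \left(\left(1 + 56\right) + 112\right)^{2} = \left(57 + 112\right)^{2} = 169^{2} = 28561$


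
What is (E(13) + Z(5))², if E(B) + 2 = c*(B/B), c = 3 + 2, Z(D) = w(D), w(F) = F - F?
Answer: 9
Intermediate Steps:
w(F) = 0
Z(D) = 0
c = 5
E(B) = 3 (E(B) = -2 + 5*(B/B) = -2 + 5*1 = -2 + 5 = 3)
(E(13) + Z(5))² = (3 + 0)² = 3² = 9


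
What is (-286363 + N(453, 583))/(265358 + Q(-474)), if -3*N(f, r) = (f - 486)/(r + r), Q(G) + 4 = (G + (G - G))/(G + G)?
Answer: -10118159/9375859 ≈ -1.0792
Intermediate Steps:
Q(G) = -7/2 (Q(G) = -4 + (G + (G - G))/(G + G) = -4 + (G + 0)/((2*G)) = -4 + G*(1/(2*G)) = -4 + ½ = -7/2)
N(f, r) = -(-486 + f)/(6*r) (N(f, r) = -(f - 486)/(3*(r + r)) = -(-486 + f)/(3*(2*r)) = -(-486 + f)*1/(2*r)/3 = -(-486 + f)/(6*r))
(-286363 + N(453, 583))/(265358 + Q(-474)) = (-286363 + (⅙)*(486 - 1*453)/583)/(265358 - 7/2) = (-286363 + (⅙)*(1/583)*(486 - 453))/(530709/2) = (-286363 + (⅙)*(1/583)*33)*(2/530709) = (-286363 + 1/106)*(2/530709) = -30354477/106*2/530709 = -10118159/9375859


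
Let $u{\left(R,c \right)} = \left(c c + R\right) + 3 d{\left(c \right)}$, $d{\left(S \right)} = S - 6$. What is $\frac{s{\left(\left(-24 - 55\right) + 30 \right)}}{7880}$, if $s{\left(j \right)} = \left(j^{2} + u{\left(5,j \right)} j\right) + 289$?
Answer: $- \frac{107119}{7880} \approx -13.594$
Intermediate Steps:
$d{\left(S \right)} = -6 + S$ ($d{\left(S \right)} = S - 6 = -6 + S$)
$u{\left(R,c \right)} = -18 + R + c^{2} + 3 c$ ($u{\left(R,c \right)} = \left(c c + R\right) + 3 \left(-6 + c\right) = \left(c^{2} + R\right) + \left(-18 + 3 c\right) = \left(R + c^{2}\right) + \left(-18 + 3 c\right) = -18 + R + c^{2} + 3 c$)
$s{\left(j \right)} = 289 + j^{2} + j \left(-13 + j^{2} + 3 j\right)$ ($s{\left(j \right)} = \left(j^{2} + \left(-18 + 5 + j^{2} + 3 j\right) j\right) + 289 = \left(j^{2} + \left(-13 + j^{2} + 3 j\right) j\right) + 289 = \left(j^{2} + j \left(-13 + j^{2} + 3 j\right)\right) + 289 = 289 + j^{2} + j \left(-13 + j^{2} + 3 j\right)$)
$\frac{s{\left(\left(-24 - 55\right) + 30 \right)}}{7880} = \frac{289 + \left(\left(-24 - 55\right) + 30\right)^{3} - 13 \left(\left(-24 - 55\right) + 30\right) + 4 \left(\left(-24 - 55\right) + 30\right)^{2}}{7880} = \left(289 + \left(-79 + 30\right)^{3} - 13 \left(-79 + 30\right) + 4 \left(-79 + 30\right)^{2}\right) \frac{1}{7880} = \left(289 + \left(-49\right)^{3} - -637 + 4 \left(-49\right)^{2}\right) \frac{1}{7880} = \left(289 - 117649 + 637 + 4 \cdot 2401\right) \frac{1}{7880} = \left(289 - 117649 + 637 + 9604\right) \frac{1}{7880} = \left(-107119\right) \frac{1}{7880} = - \frac{107119}{7880}$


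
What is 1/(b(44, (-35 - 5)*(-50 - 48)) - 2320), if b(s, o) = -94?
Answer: -1/2414 ≈ -0.00041425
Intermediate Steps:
1/(b(44, (-35 - 5)*(-50 - 48)) - 2320) = 1/(-94 - 2320) = 1/(-2414) = -1/2414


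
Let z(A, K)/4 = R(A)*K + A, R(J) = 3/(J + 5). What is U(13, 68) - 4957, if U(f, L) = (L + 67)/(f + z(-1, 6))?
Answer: -4952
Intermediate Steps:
R(J) = 3/(5 + J)
z(A, K) = 4*A + 12*K/(5 + A) (z(A, K) = 4*((3/(5 + A))*K + A) = 4*(3*K/(5 + A) + A) = 4*(A + 3*K/(5 + A)) = 4*A + 12*K/(5 + A))
U(f, L) = (67 + L)/(14 + f) (U(f, L) = (L + 67)/(f + 4*(3*6 - (5 - 1))/(5 - 1)) = (67 + L)/(f + 4*(18 - 1*4)/4) = (67 + L)/(f + 4*(¼)*(18 - 4)) = (67 + L)/(f + 4*(¼)*14) = (67 + L)/(f + 14) = (67 + L)/(14 + f))
U(13, 68) - 4957 = (67 + 68)/(14 + 13) - 4957 = 135/27 - 4957 = (1/27)*135 - 4957 = 5 - 4957 = -4952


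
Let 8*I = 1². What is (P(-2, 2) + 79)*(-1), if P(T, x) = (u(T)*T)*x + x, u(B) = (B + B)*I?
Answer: -83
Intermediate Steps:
I = ⅛ (I = (⅛)*1² = (⅛)*1 = ⅛ ≈ 0.12500)
u(B) = B/4 (u(B) = (B + B)*(⅛) = (2*B)*(⅛) = B/4)
P(T, x) = x + x*T²/4 (P(T, x) = ((T/4)*T)*x + x = (T²/4)*x + x = x*T²/4 + x = x + x*T²/4)
(P(-2, 2) + 79)*(-1) = ((¼)*2*(4 + (-2)²) + 79)*(-1) = ((¼)*2*(4 + 4) + 79)*(-1) = ((¼)*2*8 + 79)*(-1) = (4 + 79)*(-1) = 83*(-1) = -83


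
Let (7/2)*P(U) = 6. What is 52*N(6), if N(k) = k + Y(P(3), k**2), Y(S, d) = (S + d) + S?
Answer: 16536/7 ≈ 2362.3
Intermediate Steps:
P(U) = 12/7 (P(U) = (2/7)*6 = 12/7)
Y(S, d) = d + 2*S
N(k) = 24/7 + k + k**2 (N(k) = k + (k**2 + 2*(12/7)) = k + (k**2 + 24/7) = k + (24/7 + k**2) = 24/7 + k + k**2)
52*N(6) = 52*(24/7 + 6 + 6**2) = 52*(24/7 + 6 + 36) = 52*(318/7) = 16536/7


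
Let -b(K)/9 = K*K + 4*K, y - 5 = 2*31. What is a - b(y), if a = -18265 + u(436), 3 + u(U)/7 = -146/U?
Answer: 5346375/218 ≈ 24525.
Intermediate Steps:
u(U) = -21 - 1022/U (u(U) = -21 + 7*(-146/U) = -21 - 1022/U)
y = 67 (y = 5 + 2*31 = 5 + 62 = 67)
b(K) = -36*K - 9*K² (b(K) = -9*(K*K + 4*K) = -9*(K² + 4*K) = -36*K - 9*K²)
a = -3986859/218 (a = -18265 + (-21 - 1022/436) = -18265 + (-21 - 1022*1/436) = -18265 + (-21 - 511/218) = -18265 - 5089/218 = -3986859/218 ≈ -18288.)
a - b(y) = -3986859/218 - (-9)*67*(4 + 67) = -3986859/218 - (-9)*67*71 = -3986859/218 - 1*(-42813) = -3986859/218 + 42813 = 5346375/218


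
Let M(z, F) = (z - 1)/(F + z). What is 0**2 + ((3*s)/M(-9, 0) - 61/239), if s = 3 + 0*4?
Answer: 18749/2390 ≈ 7.8448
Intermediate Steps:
M(z, F) = (-1 + z)/(F + z)
s = 3 (s = 3 + 0 = 3)
0**2 + ((3*s)/M(-9, 0) - 61/239) = 0**2 + ((3*3)/(((-1 - 9)/(0 - 9))) - 61/239) = 0 + (9/((-10/(-9))) - 61*1/239) = 0 + (9/((-1/9*(-10))) - 61/239) = 0 + (9/(10/9) - 61/239) = 0 + (9*(9/10) - 61/239) = 0 + (81/10 - 61/239) = 0 + 18749/2390 = 18749/2390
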